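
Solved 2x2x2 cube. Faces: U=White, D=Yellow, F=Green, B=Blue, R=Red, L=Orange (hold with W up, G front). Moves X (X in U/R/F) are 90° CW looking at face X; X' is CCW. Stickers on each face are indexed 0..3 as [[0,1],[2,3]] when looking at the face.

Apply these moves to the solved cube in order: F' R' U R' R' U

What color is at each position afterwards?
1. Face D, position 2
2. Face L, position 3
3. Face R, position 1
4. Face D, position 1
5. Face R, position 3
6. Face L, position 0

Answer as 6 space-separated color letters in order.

Answer: Y W W W Y R

Derivation:
After move 1 (F'): F=GGGG U=WWRR R=YRYR D=OOYY L=OWOW
After move 2 (R'): R=RRYY U=WBRB F=GWGR D=OGYG B=YBOB
After move 3 (U): U=RWBB F=RRGR R=YBYY B=OWOB L=GWOW
After move 4 (R'): R=BYYY U=ROBO F=RWGB D=ORYR B=GWGB
After move 5 (R'): R=YYBY U=RGBG F=ROGO D=OWYB B=RWRB
After move 6 (U): U=BRGG F=YYGO R=RWBY B=GWRB L=ROOW
Query 1: D[2] = Y
Query 2: L[3] = W
Query 3: R[1] = W
Query 4: D[1] = W
Query 5: R[3] = Y
Query 6: L[0] = R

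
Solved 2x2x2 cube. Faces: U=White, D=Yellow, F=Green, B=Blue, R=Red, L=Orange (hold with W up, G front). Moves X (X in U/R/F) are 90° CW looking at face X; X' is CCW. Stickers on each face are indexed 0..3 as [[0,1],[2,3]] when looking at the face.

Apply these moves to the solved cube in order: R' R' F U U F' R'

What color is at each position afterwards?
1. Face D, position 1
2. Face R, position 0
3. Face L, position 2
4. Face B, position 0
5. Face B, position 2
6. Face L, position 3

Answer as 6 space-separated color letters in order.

After move 1 (R'): R=RRRR U=WBWB F=GWGW D=YGYG B=YBYB
After move 2 (R'): R=RRRR U=WYWY F=GBGB D=YWYW B=GBGB
After move 3 (F): F=GGBB U=WYOO R=WRYR D=RRYW L=OYOW
After move 4 (U): U=OWOY F=WRBB R=GBYR B=OYGB L=GGOW
After move 5 (U): U=OOYW F=GBBB R=OYYR B=GGGB L=WROW
After move 6 (F'): F=BBGB U=OOOY R=RYRR D=RWYW L=WWOY
After move 7 (R'): R=YRRR U=OGOG F=BOGY D=RBYB B=WGWB
Query 1: D[1] = B
Query 2: R[0] = Y
Query 3: L[2] = O
Query 4: B[0] = W
Query 5: B[2] = W
Query 6: L[3] = Y

Answer: B Y O W W Y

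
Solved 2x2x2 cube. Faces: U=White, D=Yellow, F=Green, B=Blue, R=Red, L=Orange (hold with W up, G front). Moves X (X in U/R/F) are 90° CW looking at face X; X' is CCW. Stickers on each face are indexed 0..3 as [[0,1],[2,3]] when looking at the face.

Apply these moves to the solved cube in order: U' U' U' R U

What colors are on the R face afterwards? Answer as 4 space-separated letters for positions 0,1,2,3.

Answer: W O R B

Derivation:
After move 1 (U'): U=WWWW F=OOGG R=GGRR B=RRBB L=BBOO
After move 2 (U'): U=WWWW F=BBGG R=OORR B=GGBB L=RROO
After move 3 (U'): U=WWWW F=RRGG R=BBRR B=OOBB L=GGOO
After move 4 (R): R=RBRB U=WRWG F=RYGY D=YBYO B=WOWB
After move 5 (U): U=WWGR F=RBGY R=WORB B=GGWB L=RYOO
Query: R face = WORB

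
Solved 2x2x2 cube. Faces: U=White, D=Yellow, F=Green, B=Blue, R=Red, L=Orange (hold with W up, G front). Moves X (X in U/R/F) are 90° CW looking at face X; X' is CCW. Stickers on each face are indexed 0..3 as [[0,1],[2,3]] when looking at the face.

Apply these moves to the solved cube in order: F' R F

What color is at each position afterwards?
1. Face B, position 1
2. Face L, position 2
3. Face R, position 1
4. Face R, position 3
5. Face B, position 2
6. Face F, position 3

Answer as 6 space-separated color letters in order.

Answer: B O Y R W O

Derivation:
After move 1 (F'): F=GGGG U=WWRR R=YRYR D=OOYY L=OWOW
After move 2 (R): R=YYRR U=WGRG F=GOGY D=OBYB B=RBWB
After move 3 (F): F=GGYO U=WGWW R=RYGR D=RYYB L=OOOB
Query 1: B[1] = B
Query 2: L[2] = O
Query 3: R[1] = Y
Query 4: R[3] = R
Query 5: B[2] = W
Query 6: F[3] = O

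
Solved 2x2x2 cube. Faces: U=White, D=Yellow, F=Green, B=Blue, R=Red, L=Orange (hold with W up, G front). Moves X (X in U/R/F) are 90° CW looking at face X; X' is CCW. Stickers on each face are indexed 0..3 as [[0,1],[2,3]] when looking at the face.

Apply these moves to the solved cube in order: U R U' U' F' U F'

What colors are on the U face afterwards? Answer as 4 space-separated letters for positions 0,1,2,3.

After move 1 (U): U=WWWW F=RRGG R=BBRR B=OOBB L=GGOO
After move 2 (R): R=RBRB U=WRWG F=RYGY D=YBYO B=WOWB
After move 3 (U'): U=RGWW F=GGGY R=RYRB B=RBWB L=WOOO
After move 4 (U'): U=GWRW F=WOGY R=GGRB B=RYWB L=RBOO
After move 5 (F'): F=OYWG U=GWGR R=BGYB D=BOYO L=RWOR
After move 6 (U): U=GGRW F=BGWG R=RYYB B=RWWB L=OYOR
After move 7 (F'): F=GGBW U=GGRY R=OYBB D=YRYO L=OWOR
Query: U face = GGRY

Answer: G G R Y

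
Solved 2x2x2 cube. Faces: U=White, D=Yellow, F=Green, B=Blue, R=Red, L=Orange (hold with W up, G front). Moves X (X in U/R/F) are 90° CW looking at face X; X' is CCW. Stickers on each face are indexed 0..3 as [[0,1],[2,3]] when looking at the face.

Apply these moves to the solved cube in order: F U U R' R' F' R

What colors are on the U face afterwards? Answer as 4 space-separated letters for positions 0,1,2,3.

Answer: O G R G

Derivation:
After move 1 (F): F=GGGG U=WWOO R=WRWR D=RRYY L=OYOY
After move 2 (U): U=OWOW F=WRGG R=BBWR B=OYBB L=GGOY
After move 3 (U): U=OOWW F=BBGG R=OYWR B=GGBB L=WROY
After move 4 (R'): R=YROW U=OBWG F=BOGW D=RBYG B=YGRB
After move 5 (R'): R=RWYO U=ORWY F=BBGG D=ROYW B=GGBB
After move 6 (F'): F=BGBG U=ORRY R=OWRO D=RYYW L=WYOW
After move 7 (R): R=ROOW U=OGRG F=BYBW D=RBYG B=YGRB
Query: U face = OGRG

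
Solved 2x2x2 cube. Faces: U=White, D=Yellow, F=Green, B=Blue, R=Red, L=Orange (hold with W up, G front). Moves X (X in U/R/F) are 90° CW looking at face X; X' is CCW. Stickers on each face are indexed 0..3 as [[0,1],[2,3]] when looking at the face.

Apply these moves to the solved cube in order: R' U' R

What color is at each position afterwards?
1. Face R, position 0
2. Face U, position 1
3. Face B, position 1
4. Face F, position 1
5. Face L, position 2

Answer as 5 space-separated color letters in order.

After move 1 (R'): R=RRRR U=WBWB F=GWGW D=YGYG B=YBYB
After move 2 (U'): U=BBWW F=OOGW R=GWRR B=RRYB L=YBOO
After move 3 (R): R=RGRW U=BOWW F=OGGG D=YYYR B=WRBB
Query 1: R[0] = R
Query 2: U[1] = O
Query 3: B[1] = R
Query 4: F[1] = G
Query 5: L[2] = O

Answer: R O R G O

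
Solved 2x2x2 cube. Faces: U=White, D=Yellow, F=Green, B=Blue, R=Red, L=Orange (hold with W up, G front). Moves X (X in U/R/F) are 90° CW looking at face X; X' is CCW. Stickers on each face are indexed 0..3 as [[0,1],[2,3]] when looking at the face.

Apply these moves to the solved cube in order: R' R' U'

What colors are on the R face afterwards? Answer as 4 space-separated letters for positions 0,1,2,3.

Answer: G B R R

Derivation:
After move 1 (R'): R=RRRR U=WBWB F=GWGW D=YGYG B=YBYB
After move 2 (R'): R=RRRR U=WYWY F=GBGB D=YWYW B=GBGB
After move 3 (U'): U=YYWW F=OOGB R=GBRR B=RRGB L=GBOO
Query: R face = GBRR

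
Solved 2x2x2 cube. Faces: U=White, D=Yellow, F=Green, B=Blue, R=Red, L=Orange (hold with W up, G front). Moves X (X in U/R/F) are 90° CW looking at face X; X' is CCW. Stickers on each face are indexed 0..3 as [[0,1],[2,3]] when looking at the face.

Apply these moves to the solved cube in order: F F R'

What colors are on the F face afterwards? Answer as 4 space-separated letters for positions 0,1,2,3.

After move 1 (F): F=GGGG U=WWOO R=WRWR D=RRYY L=OYOY
After move 2 (F): F=GGGG U=WWYY R=OROR D=WWYY L=OROR
After move 3 (R'): R=RROO U=WBYB F=GWGY D=WGYG B=YBWB
Query: F face = GWGY

Answer: G W G Y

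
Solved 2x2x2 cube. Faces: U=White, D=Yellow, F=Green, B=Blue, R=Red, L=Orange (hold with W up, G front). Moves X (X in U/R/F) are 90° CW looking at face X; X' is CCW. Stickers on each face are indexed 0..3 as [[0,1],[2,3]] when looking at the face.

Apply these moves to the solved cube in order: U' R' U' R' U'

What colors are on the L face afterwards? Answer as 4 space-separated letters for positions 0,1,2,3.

Answer: G R O O

Derivation:
After move 1 (U'): U=WWWW F=OOGG R=GGRR B=RRBB L=BBOO
After move 2 (R'): R=GRGR U=WBWR F=OWGW D=YOYG B=YRYB
After move 3 (U'): U=BRWW F=BBGW R=OWGR B=GRYB L=YROO
After move 4 (R'): R=WROG U=BYWG F=BRGW D=YBYW B=GROB
After move 5 (U'): U=YGBW F=YRGW R=BROG B=WROB L=GROO
Query: L face = GROO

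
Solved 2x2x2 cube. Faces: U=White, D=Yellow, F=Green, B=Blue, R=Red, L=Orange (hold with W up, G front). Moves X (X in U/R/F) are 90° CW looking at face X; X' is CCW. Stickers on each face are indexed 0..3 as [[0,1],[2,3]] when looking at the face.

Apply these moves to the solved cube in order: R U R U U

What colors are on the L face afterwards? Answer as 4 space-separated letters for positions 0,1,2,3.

After move 1 (R): R=RRRR U=WGWG F=GYGY D=YBYB B=WBWB
After move 2 (U): U=WWGG F=RRGY R=WBRR B=OOWB L=GYOO
After move 3 (R): R=RWRB U=WRGY F=RBGB D=YWYO B=GOWB
After move 4 (U): U=GWYR F=RWGB R=GORB B=GYWB L=RBOO
After move 5 (U): U=YGRW F=GOGB R=GYRB B=RBWB L=RWOO
Query: L face = RWOO

Answer: R W O O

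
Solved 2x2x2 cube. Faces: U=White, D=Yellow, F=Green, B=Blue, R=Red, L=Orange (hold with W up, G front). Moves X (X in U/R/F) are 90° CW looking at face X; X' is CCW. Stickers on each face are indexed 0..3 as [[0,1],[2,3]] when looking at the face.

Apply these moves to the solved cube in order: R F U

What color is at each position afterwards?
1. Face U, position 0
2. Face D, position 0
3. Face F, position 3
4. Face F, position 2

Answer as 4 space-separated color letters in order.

Answer: O R Y Y

Derivation:
After move 1 (R): R=RRRR U=WGWG F=GYGY D=YBYB B=WBWB
After move 2 (F): F=GGYY U=WGOO R=WRGR D=RRYB L=OYOB
After move 3 (U): U=OWOG F=WRYY R=WBGR B=OYWB L=GGOB
Query 1: U[0] = O
Query 2: D[0] = R
Query 3: F[3] = Y
Query 4: F[2] = Y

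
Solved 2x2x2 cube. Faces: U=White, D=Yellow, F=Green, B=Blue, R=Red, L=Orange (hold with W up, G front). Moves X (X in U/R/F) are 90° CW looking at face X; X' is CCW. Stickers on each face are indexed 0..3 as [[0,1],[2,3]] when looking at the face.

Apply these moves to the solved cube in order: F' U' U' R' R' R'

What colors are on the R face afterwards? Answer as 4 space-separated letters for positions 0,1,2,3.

After move 1 (F'): F=GGGG U=WWRR R=YRYR D=OOYY L=OWOW
After move 2 (U'): U=WRWR F=OWGG R=GGYR B=YRBB L=BBOW
After move 3 (U'): U=RRWW F=BBGG R=OWYR B=GGBB L=YROW
After move 4 (R'): R=WROY U=RBWG F=BRGW D=OBYG B=YGOB
After move 5 (R'): R=RYWO U=ROWY F=BBGG D=ORYW B=GGBB
After move 6 (R'): R=YORW U=RBWG F=BOGY D=OBYG B=WGRB
Query: R face = YORW

Answer: Y O R W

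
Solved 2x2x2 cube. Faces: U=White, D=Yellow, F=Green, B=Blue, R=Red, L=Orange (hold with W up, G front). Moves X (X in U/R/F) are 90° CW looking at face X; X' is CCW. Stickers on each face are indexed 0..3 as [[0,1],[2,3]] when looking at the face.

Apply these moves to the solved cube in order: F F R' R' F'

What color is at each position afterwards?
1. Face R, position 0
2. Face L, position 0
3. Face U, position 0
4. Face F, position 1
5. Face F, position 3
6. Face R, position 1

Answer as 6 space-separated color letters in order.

Answer: W O W B G O

Derivation:
After move 1 (F): F=GGGG U=WWOO R=WRWR D=RRYY L=OYOY
After move 2 (F): F=GGGG U=WWYY R=OROR D=WWYY L=OROR
After move 3 (R'): R=RROO U=WBYB F=GWGY D=WGYG B=YBWB
After move 4 (R'): R=RORO U=WWYY F=GBGB D=WWYY B=GBGB
After move 5 (F'): F=BBGG U=WWRR R=WOWO D=RRYY L=OYOY
Query 1: R[0] = W
Query 2: L[0] = O
Query 3: U[0] = W
Query 4: F[1] = B
Query 5: F[3] = G
Query 6: R[1] = O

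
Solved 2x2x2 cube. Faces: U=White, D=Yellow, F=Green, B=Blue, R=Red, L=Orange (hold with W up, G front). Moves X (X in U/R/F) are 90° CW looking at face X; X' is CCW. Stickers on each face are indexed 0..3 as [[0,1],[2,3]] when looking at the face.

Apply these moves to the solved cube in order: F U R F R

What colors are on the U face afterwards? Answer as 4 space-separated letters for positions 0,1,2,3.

Answer: O W Y R

Derivation:
After move 1 (F): F=GGGG U=WWOO R=WRWR D=RRYY L=OYOY
After move 2 (U): U=OWOW F=WRGG R=BBWR B=OYBB L=GGOY
After move 3 (R): R=WBRB U=OROG F=WRGY D=RBYO B=WYWB
After move 4 (F): F=GWYR U=ORYG R=OBGB D=RWYO L=GROB
After move 5 (R): R=GOBB U=OWYR F=GWYO D=RWYW B=GYRB
Query: U face = OWYR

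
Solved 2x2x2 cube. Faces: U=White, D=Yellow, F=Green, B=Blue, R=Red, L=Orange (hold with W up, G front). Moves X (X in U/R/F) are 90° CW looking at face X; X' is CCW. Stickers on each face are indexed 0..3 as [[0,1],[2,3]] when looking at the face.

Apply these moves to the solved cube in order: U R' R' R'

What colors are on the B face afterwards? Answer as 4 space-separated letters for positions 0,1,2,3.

Answer: W O W B

Derivation:
After move 1 (U): U=WWWW F=RRGG R=BBRR B=OOBB L=GGOO
After move 2 (R'): R=BRBR U=WBWO F=RWGW D=YRYG B=YOYB
After move 3 (R'): R=RRBB U=WYWY F=RBGO D=YWYW B=GORB
After move 4 (R'): R=RBRB U=WRWG F=RYGY D=YBYO B=WOWB
Query: B face = WOWB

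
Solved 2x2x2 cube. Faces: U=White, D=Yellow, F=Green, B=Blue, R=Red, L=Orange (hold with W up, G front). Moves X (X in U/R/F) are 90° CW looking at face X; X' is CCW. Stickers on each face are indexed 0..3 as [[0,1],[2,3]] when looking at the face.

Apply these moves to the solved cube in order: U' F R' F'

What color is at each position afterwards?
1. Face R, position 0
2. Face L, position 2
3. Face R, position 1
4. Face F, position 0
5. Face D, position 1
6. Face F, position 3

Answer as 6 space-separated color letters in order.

Answer: O O R W Y G

Derivation:
After move 1 (U'): U=WWWW F=OOGG R=GGRR B=RRBB L=BBOO
After move 2 (F): F=GOGO U=WWOB R=WGWR D=RGYY L=BYOY
After move 3 (R'): R=GRWW U=WBOR F=GWGB D=ROYO B=YRGB
After move 4 (F'): F=WBGG U=WBGW R=ORRW D=YYYO L=BROO
Query 1: R[0] = O
Query 2: L[2] = O
Query 3: R[1] = R
Query 4: F[0] = W
Query 5: D[1] = Y
Query 6: F[3] = G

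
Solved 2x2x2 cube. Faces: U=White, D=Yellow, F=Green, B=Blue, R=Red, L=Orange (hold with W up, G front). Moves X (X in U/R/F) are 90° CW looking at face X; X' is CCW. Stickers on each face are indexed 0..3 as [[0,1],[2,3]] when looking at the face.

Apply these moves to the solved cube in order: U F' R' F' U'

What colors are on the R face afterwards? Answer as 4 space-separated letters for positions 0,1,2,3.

Answer: W R G Y

Derivation:
After move 1 (U): U=WWWW F=RRGG R=BBRR B=OOBB L=GGOO
After move 2 (F'): F=RGRG U=WWBR R=YBYR D=GOYY L=GWOW
After move 3 (R'): R=BRYY U=WBBO F=RWRR D=GGYG B=YOOB
After move 4 (F'): F=WRRR U=WBBY R=GRGY D=WWYG L=GOOB
After move 5 (U'): U=BYWB F=GORR R=WRGY B=GROB L=YOOB
Query: R face = WRGY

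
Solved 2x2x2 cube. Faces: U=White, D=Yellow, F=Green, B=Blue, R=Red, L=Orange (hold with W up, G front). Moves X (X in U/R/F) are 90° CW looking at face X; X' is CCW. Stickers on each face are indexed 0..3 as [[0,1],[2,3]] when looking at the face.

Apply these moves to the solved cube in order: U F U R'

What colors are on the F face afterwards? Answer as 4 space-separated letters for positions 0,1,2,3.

Answer: W W G W

Derivation:
After move 1 (U): U=WWWW F=RRGG R=BBRR B=OOBB L=GGOO
After move 2 (F): F=GRGR U=WWOG R=WBWR D=RBYY L=GYOY
After move 3 (U): U=OWGW F=WBGR R=OOWR B=GYBB L=GROY
After move 4 (R'): R=OROW U=OBGG F=WWGW D=RBYR B=YYBB
Query: F face = WWGW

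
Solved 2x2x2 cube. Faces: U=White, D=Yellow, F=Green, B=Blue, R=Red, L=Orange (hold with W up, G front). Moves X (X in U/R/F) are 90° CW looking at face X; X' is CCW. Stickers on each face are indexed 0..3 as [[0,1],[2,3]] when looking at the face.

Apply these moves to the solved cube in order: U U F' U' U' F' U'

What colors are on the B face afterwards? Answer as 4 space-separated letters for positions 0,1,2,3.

After move 1 (U): U=WWWW F=RRGG R=BBRR B=OOBB L=GGOO
After move 2 (U): U=WWWW F=BBGG R=OORR B=GGBB L=RROO
After move 3 (F'): F=BGBG U=WWOR R=YOYR D=ROYY L=RWOW
After move 4 (U'): U=WRWO F=RWBG R=BGYR B=YOBB L=GGOW
After move 5 (U'): U=ROWW F=GGBG R=RWYR B=BGBB L=YOOW
After move 6 (F'): F=GGGB U=RORY R=OWRR D=OWYY L=YWOW
After move 7 (U'): U=OYRR F=YWGB R=GGRR B=OWBB L=BGOW
Query: B face = OWBB

Answer: O W B B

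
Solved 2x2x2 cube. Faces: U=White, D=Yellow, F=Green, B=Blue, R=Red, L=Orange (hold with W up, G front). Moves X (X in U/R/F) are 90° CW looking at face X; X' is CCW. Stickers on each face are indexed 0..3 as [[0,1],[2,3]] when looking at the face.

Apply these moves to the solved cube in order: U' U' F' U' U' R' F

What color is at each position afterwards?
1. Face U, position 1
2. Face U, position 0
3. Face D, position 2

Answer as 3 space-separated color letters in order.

After move 1 (U'): U=WWWW F=OOGG R=GGRR B=RRBB L=BBOO
After move 2 (U'): U=WWWW F=BBGG R=OORR B=GGBB L=RROO
After move 3 (F'): F=BGBG U=WWOR R=YOYR D=ROYY L=RWOW
After move 4 (U'): U=WRWO F=RWBG R=BGYR B=YOBB L=GGOW
After move 5 (U'): U=ROWW F=GGBG R=RWYR B=BGBB L=YOOW
After move 6 (R'): R=WRRY U=RBWB F=GOBW D=RGYG B=YGOB
After move 7 (F): F=BGWO U=RBWO R=WRBY D=RWYG L=YROG
Query 1: U[1] = B
Query 2: U[0] = R
Query 3: D[2] = Y

Answer: B R Y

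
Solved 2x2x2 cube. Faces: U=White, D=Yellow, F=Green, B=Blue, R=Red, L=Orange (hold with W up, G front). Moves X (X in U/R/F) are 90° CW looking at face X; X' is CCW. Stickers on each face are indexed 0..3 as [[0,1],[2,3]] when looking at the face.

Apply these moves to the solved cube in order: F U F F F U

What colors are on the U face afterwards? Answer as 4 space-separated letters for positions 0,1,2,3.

Answer: B O W W

Derivation:
After move 1 (F): F=GGGG U=WWOO R=WRWR D=RRYY L=OYOY
After move 2 (U): U=OWOW F=WRGG R=BBWR B=OYBB L=GGOY
After move 3 (F): F=GWGR U=OWYG R=OBWR D=WBYY L=GROR
After move 4 (F): F=GGRW U=OWRR R=YBGR D=WOYY L=GWOB
After move 5 (F): F=RGWG U=OWBW R=RBRR D=GYYY L=GWOO
After move 6 (U): U=BOWW F=RBWG R=OYRR B=GWBB L=RGOO
Query: U face = BOWW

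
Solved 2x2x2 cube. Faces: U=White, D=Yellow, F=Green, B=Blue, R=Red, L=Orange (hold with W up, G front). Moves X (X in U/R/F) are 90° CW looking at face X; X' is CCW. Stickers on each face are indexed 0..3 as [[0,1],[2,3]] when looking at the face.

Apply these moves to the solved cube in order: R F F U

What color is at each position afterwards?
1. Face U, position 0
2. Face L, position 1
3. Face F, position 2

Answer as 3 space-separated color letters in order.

Answer: B G Y

Derivation:
After move 1 (R): R=RRRR U=WGWG F=GYGY D=YBYB B=WBWB
After move 2 (F): F=GGYY U=WGOO R=WRGR D=RRYB L=OYOB
After move 3 (F): F=YGYG U=WGBY R=OROR D=GWYB L=OROR
After move 4 (U): U=BWYG F=ORYG R=WBOR B=ORWB L=YGOR
Query 1: U[0] = B
Query 2: L[1] = G
Query 3: F[2] = Y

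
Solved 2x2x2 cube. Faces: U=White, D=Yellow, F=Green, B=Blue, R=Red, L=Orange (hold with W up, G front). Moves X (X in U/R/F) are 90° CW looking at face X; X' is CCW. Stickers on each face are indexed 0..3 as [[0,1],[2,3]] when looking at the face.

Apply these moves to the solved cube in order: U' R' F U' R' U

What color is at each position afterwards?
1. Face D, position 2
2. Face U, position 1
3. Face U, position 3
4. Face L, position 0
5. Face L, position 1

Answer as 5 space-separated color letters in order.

Answer: Y B Y B B

Derivation:
After move 1 (U'): U=WWWW F=OOGG R=GGRR B=RRBB L=BBOO
After move 2 (R'): R=GRGR U=WBWR F=OWGW D=YOYG B=YRYB
After move 3 (F): F=GOWW U=WBOB R=WRRR D=GGYG L=BYOO
After move 4 (U'): U=BBWO F=BYWW R=GORR B=WRYB L=YROO
After move 5 (R'): R=ORGR U=BYWW F=BBWO D=GYYW B=GRGB
After move 6 (U): U=WBWY F=ORWO R=GRGR B=YRGB L=BBOO
Query 1: D[2] = Y
Query 2: U[1] = B
Query 3: U[3] = Y
Query 4: L[0] = B
Query 5: L[1] = B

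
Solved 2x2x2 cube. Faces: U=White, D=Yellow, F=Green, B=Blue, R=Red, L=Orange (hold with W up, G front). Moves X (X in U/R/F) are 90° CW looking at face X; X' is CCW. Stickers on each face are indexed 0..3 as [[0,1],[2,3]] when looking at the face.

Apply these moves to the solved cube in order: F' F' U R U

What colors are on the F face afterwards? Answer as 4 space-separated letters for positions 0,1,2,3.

After move 1 (F'): F=GGGG U=WWRR R=YRYR D=OOYY L=OWOW
After move 2 (F'): F=GGGG U=WWYY R=OROR D=WWYY L=OROR
After move 3 (U): U=YWYW F=ORGG R=BBOR B=ORBB L=GGOR
After move 4 (R): R=OBRB U=YRYG F=OWGY D=WBYO B=WRWB
After move 5 (U): U=YYGR F=OBGY R=WRRB B=GGWB L=OWOR
Query: F face = OBGY

Answer: O B G Y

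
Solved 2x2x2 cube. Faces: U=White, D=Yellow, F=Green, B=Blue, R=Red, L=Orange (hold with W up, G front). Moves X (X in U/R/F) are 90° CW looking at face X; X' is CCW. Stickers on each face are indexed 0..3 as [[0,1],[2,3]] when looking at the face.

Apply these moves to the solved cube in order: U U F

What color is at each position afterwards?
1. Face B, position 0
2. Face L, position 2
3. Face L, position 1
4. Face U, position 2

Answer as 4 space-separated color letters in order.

After move 1 (U): U=WWWW F=RRGG R=BBRR B=OOBB L=GGOO
After move 2 (U): U=WWWW F=BBGG R=OORR B=GGBB L=RROO
After move 3 (F): F=GBGB U=WWOR R=WOWR D=ROYY L=RYOY
Query 1: B[0] = G
Query 2: L[2] = O
Query 3: L[1] = Y
Query 4: U[2] = O

Answer: G O Y O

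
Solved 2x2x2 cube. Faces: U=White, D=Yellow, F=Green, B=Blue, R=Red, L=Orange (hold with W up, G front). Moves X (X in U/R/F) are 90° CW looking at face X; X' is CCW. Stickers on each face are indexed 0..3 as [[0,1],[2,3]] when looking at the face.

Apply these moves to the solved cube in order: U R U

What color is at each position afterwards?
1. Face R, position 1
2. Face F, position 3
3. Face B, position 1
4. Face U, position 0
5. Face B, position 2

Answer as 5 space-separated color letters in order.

After move 1 (U): U=WWWW F=RRGG R=BBRR B=OOBB L=GGOO
After move 2 (R): R=RBRB U=WRWG F=RYGY D=YBYO B=WOWB
After move 3 (U): U=WWGR F=RBGY R=WORB B=GGWB L=RYOO
Query 1: R[1] = O
Query 2: F[3] = Y
Query 3: B[1] = G
Query 4: U[0] = W
Query 5: B[2] = W

Answer: O Y G W W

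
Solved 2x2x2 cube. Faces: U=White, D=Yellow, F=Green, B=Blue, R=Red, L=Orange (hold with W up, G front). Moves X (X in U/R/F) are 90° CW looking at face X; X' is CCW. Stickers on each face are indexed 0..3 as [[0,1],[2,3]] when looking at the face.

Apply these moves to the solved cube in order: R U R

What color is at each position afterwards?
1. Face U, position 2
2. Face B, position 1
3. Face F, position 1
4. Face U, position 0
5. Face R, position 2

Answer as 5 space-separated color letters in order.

Answer: G O B W R

Derivation:
After move 1 (R): R=RRRR U=WGWG F=GYGY D=YBYB B=WBWB
After move 2 (U): U=WWGG F=RRGY R=WBRR B=OOWB L=GYOO
After move 3 (R): R=RWRB U=WRGY F=RBGB D=YWYO B=GOWB
Query 1: U[2] = G
Query 2: B[1] = O
Query 3: F[1] = B
Query 4: U[0] = W
Query 5: R[2] = R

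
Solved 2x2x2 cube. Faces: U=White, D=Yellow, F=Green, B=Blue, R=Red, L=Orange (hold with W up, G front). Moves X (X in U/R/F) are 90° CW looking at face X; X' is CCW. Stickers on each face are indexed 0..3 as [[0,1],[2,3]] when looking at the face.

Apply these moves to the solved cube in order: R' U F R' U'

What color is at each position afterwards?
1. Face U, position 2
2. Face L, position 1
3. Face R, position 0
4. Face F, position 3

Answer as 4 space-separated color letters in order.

After move 1 (R'): R=RRRR U=WBWB F=GWGW D=YGYG B=YBYB
After move 2 (U): U=WWBB F=RRGW R=YBRR B=OOYB L=GWOO
After move 3 (F): F=GRWR U=WWOW R=BBBR D=RYYG L=GYOG
After move 4 (R'): R=BRBB U=WYOO F=GWWW D=RRYR B=GOYB
After move 5 (U'): U=YOWO F=GYWW R=GWBB B=BRYB L=GOOG
Query 1: U[2] = W
Query 2: L[1] = O
Query 3: R[0] = G
Query 4: F[3] = W

Answer: W O G W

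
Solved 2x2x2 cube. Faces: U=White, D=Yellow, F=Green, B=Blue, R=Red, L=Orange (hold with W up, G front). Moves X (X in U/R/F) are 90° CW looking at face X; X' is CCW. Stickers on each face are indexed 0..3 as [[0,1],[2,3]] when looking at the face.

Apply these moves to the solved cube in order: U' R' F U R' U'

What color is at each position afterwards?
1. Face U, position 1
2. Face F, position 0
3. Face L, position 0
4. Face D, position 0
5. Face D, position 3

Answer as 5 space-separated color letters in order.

After move 1 (U'): U=WWWW F=OOGG R=GGRR B=RRBB L=BBOO
After move 2 (R'): R=GRGR U=WBWR F=OWGW D=YOYG B=YRYB
After move 3 (F): F=GOWW U=WBOB R=WRRR D=GGYG L=BYOO
After move 4 (U): U=OWBB F=WRWW R=YRRR B=BYYB L=GOOO
After move 5 (R'): R=RRYR U=OYBB F=WWWB D=GRYW B=GYGB
After move 6 (U'): U=YBOB F=GOWB R=WWYR B=RRGB L=GYOO
Query 1: U[1] = B
Query 2: F[0] = G
Query 3: L[0] = G
Query 4: D[0] = G
Query 5: D[3] = W

Answer: B G G G W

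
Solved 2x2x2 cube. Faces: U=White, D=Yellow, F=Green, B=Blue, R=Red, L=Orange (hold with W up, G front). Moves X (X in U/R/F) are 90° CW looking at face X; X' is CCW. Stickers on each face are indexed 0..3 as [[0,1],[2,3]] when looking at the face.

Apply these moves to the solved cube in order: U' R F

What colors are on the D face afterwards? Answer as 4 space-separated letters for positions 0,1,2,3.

After move 1 (U'): U=WWWW F=OOGG R=GGRR B=RRBB L=BBOO
After move 2 (R): R=RGRG U=WOWG F=OYGY D=YBYR B=WRWB
After move 3 (F): F=GOYY U=WOOB R=WGGG D=RRYR L=BYOB
Query: D face = RRYR

Answer: R R Y R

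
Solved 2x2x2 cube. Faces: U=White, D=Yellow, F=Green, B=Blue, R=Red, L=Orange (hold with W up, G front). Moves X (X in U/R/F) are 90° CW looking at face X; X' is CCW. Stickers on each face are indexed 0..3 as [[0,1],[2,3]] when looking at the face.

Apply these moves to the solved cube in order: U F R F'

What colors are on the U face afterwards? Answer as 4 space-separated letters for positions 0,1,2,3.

After move 1 (U): U=WWWW F=RRGG R=BBRR B=OOBB L=GGOO
After move 2 (F): F=GRGR U=WWOG R=WBWR D=RBYY L=GYOY
After move 3 (R): R=WWRB U=WROR F=GBGY D=RBYO B=GOWB
After move 4 (F'): F=BYGG U=WRWR R=BWRB D=YYYO L=GROO
Query: U face = WRWR

Answer: W R W R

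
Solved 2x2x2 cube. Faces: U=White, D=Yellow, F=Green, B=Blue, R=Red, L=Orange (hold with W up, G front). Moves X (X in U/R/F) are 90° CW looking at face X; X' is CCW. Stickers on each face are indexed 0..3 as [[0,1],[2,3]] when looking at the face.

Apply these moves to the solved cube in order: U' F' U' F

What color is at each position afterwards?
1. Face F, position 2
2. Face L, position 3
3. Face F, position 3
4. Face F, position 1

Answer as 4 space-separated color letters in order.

Answer: G O W B

Derivation:
After move 1 (U'): U=WWWW F=OOGG R=GGRR B=RRBB L=BBOO
After move 2 (F'): F=OGOG U=WWGR R=YGYR D=BOYY L=BWOW
After move 3 (U'): U=WRWG F=BWOG R=OGYR B=YGBB L=RROW
After move 4 (F): F=OBGW U=WRWR R=WGGR D=YOYY L=RBOO
Query 1: F[2] = G
Query 2: L[3] = O
Query 3: F[3] = W
Query 4: F[1] = B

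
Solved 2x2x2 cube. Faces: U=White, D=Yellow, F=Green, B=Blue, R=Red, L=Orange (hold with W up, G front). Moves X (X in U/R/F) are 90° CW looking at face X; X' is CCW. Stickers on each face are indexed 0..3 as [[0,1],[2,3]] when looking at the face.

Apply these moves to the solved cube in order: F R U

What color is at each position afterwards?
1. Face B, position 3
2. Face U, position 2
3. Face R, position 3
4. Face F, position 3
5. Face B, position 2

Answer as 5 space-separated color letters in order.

Answer: B G R Y W

Derivation:
After move 1 (F): F=GGGG U=WWOO R=WRWR D=RRYY L=OYOY
After move 2 (R): R=WWRR U=WGOG F=GRGY D=RBYB B=OBWB
After move 3 (U): U=OWGG F=WWGY R=OBRR B=OYWB L=GROY
Query 1: B[3] = B
Query 2: U[2] = G
Query 3: R[3] = R
Query 4: F[3] = Y
Query 5: B[2] = W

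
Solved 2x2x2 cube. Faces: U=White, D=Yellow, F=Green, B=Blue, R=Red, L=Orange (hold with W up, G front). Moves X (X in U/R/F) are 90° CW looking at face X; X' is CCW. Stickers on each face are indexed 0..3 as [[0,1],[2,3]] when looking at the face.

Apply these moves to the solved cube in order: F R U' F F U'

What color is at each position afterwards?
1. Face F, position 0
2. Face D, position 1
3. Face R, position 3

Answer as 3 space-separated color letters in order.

After move 1 (F): F=GGGG U=WWOO R=WRWR D=RRYY L=OYOY
After move 2 (R): R=WWRR U=WGOG F=GRGY D=RBYB B=OBWB
After move 3 (U'): U=GGWO F=OYGY R=GRRR B=WWWB L=OBOY
After move 4 (F): F=GOYY U=GGYB R=WROR D=RGYB L=OROB
After move 5 (F): F=YGYO U=GGBR R=YRBR D=OWYB L=OROG
After move 6 (U'): U=GRGB F=ORYO R=YGBR B=YRWB L=WWOG
Query 1: F[0] = O
Query 2: D[1] = W
Query 3: R[3] = R

Answer: O W R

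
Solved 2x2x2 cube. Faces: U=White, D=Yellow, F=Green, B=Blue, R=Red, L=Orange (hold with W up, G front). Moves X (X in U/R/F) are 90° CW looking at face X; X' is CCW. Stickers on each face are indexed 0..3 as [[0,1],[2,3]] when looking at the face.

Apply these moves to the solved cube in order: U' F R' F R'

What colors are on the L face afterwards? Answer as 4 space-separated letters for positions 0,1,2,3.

After move 1 (U'): U=WWWW F=OOGG R=GGRR B=RRBB L=BBOO
After move 2 (F): F=GOGO U=WWOB R=WGWR D=RGYY L=BYOY
After move 3 (R'): R=GRWW U=WBOR F=GWGB D=ROYO B=YRGB
After move 4 (F): F=GGBW U=WBYY R=ORRW D=WGYO L=BROO
After move 5 (R'): R=RWOR U=WGYY F=GBBY D=WGYW B=ORGB
Query: L face = BROO

Answer: B R O O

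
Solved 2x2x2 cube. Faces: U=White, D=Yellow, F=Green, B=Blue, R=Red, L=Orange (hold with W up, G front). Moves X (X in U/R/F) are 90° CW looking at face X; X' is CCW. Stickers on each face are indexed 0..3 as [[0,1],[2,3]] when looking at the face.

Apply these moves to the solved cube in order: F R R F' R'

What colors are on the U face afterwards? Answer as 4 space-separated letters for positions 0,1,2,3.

Answer: W G R G

Derivation:
After move 1 (F): F=GGGG U=WWOO R=WRWR D=RRYY L=OYOY
After move 2 (R): R=WWRR U=WGOG F=GRGY D=RBYB B=OBWB
After move 3 (R): R=RWRW U=WROY F=GBGB D=RWYO B=GBGB
After move 4 (F'): F=BBGG U=WRRR R=WWRW D=YYYO L=OYOO
After move 5 (R'): R=WWWR U=WGRG F=BRGR D=YBYG B=OBYB
Query: U face = WGRG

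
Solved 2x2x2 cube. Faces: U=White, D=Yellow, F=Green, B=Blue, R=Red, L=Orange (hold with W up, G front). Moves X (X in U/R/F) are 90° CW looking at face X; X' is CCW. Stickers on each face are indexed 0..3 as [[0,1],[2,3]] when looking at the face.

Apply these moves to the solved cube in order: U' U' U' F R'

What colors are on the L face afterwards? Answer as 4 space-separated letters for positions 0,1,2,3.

After move 1 (U'): U=WWWW F=OOGG R=GGRR B=RRBB L=BBOO
After move 2 (U'): U=WWWW F=BBGG R=OORR B=GGBB L=RROO
After move 3 (U'): U=WWWW F=RRGG R=BBRR B=OOBB L=GGOO
After move 4 (F): F=GRGR U=WWOG R=WBWR D=RBYY L=GYOY
After move 5 (R'): R=BRWW U=WBOO F=GWGG D=RRYR B=YOBB
Query: L face = GYOY

Answer: G Y O Y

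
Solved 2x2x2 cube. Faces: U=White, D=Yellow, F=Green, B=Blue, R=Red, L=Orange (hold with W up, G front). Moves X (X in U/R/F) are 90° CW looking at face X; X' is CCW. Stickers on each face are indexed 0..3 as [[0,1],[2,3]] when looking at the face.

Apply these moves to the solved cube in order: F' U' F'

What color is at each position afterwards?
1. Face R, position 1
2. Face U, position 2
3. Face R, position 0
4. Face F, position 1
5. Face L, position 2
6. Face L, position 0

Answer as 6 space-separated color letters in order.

After move 1 (F'): F=GGGG U=WWRR R=YRYR D=OOYY L=OWOW
After move 2 (U'): U=WRWR F=OWGG R=GGYR B=YRBB L=BBOW
After move 3 (F'): F=WGOG U=WRGY R=OGOR D=BWYY L=BROW
Query 1: R[1] = G
Query 2: U[2] = G
Query 3: R[0] = O
Query 4: F[1] = G
Query 5: L[2] = O
Query 6: L[0] = B

Answer: G G O G O B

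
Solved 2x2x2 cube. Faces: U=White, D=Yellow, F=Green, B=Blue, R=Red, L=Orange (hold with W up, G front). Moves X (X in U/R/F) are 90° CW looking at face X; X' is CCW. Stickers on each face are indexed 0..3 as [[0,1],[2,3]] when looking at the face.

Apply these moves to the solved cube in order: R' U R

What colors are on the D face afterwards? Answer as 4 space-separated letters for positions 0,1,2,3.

After move 1 (R'): R=RRRR U=WBWB F=GWGW D=YGYG B=YBYB
After move 2 (U): U=WWBB F=RRGW R=YBRR B=OOYB L=GWOO
After move 3 (R): R=RYRB U=WRBW F=RGGG D=YYYO B=BOWB
Query: D face = YYYO

Answer: Y Y Y O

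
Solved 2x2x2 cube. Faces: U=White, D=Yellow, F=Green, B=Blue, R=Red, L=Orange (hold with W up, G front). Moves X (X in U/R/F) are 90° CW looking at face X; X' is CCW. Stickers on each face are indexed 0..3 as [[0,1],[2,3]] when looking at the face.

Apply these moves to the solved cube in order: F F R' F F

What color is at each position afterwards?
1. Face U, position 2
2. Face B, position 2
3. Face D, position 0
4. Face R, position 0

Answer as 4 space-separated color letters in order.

Answer: G W B R

Derivation:
After move 1 (F): F=GGGG U=WWOO R=WRWR D=RRYY L=OYOY
After move 2 (F): F=GGGG U=WWYY R=OROR D=WWYY L=OROR
After move 3 (R'): R=RROO U=WBYB F=GWGY D=WGYG B=YBWB
After move 4 (F): F=GGYW U=WBRR R=YRBO D=ORYG L=OWOG
After move 5 (F): F=YGWG U=WBGW R=RRRO D=BYYG L=OOOR
Query 1: U[2] = G
Query 2: B[2] = W
Query 3: D[0] = B
Query 4: R[0] = R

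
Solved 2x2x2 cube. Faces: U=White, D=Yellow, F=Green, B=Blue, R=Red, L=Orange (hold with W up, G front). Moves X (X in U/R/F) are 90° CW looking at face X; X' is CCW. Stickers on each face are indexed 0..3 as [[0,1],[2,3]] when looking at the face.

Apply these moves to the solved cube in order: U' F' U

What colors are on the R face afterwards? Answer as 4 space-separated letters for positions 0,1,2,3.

Answer: R R Y R

Derivation:
After move 1 (U'): U=WWWW F=OOGG R=GGRR B=RRBB L=BBOO
After move 2 (F'): F=OGOG U=WWGR R=YGYR D=BOYY L=BWOW
After move 3 (U): U=GWRW F=YGOG R=RRYR B=BWBB L=OGOW
Query: R face = RRYR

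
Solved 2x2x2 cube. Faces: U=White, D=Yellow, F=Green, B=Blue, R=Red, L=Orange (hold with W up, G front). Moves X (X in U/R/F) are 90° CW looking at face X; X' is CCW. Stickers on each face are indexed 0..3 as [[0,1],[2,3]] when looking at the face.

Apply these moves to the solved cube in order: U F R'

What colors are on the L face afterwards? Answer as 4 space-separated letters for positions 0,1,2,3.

After move 1 (U): U=WWWW F=RRGG R=BBRR B=OOBB L=GGOO
After move 2 (F): F=GRGR U=WWOG R=WBWR D=RBYY L=GYOY
After move 3 (R'): R=BRWW U=WBOO F=GWGG D=RRYR B=YOBB
Query: L face = GYOY

Answer: G Y O Y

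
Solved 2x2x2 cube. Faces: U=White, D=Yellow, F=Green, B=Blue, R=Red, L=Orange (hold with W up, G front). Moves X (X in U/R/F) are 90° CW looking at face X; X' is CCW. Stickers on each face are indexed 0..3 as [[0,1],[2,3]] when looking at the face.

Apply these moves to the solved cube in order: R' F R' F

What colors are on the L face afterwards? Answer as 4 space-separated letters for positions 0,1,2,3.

After move 1 (R'): R=RRRR U=WBWB F=GWGW D=YGYG B=YBYB
After move 2 (F): F=GGWW U=WBOO R=WRBR D=RRYG L=OYOG
After move 3 (R'): R=RRWB U=WYOY F=GBWO D=RGYW B=GBRB
After move 4 (F): F=WGOB U=WYGY R=ORYB D=WRYW L=OROG
Query: L face = OROG

Answer: O R O G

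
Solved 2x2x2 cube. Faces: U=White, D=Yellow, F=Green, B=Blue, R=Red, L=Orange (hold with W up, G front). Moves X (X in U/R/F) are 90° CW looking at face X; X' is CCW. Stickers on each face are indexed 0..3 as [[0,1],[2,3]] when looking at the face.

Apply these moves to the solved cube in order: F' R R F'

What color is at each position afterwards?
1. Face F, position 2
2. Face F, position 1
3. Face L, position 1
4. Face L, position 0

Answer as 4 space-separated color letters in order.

Answer: G B Y O

Derivation:
After move 1 (F'): F=GGGG U=WWRR R=YRYR D=OOYY L=OWOW
After move 2 (R): R=YYRR U=WGRG F=GOGY D=OBYB B=RBWB
After move 3 (R): R=RYRY U=WORY F=GBGB D=OWYR B=GBGB
After move 4 (F'): F=BBGG U=WORR R=WYOY D=WWYR L=OYOR
Query 1: F[2] = G
Query 2: F[1] = B
Query 3: L[1] = Y
Query 4: L[0] = O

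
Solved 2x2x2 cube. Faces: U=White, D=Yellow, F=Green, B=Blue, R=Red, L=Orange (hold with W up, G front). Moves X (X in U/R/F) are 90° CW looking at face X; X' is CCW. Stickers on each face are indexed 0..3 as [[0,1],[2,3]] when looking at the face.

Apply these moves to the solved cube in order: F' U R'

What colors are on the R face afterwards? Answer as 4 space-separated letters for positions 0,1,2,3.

Answer: B R B Y

Derivation:
After move 1 (F'): F=GGGG U=WWRR R=YRYR D=OOYY L=OWOW
After move 2 (U): U=RWRW F=YRGG R=BBYR B=OWBB L=GGOW
After move 3 (R'): R=BRBY U=RBRO F=YWGW D=ORYG B=YWOB
Query: R face = BRBY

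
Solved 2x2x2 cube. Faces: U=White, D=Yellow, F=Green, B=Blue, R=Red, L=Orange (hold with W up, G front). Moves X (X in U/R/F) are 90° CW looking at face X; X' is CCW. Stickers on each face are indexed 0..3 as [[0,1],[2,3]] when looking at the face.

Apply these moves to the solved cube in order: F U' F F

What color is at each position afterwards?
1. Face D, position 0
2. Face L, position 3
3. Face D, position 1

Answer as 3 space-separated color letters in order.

After move 1 (F): F=GGGG U=WWOO R=WRWR D=RRYY L=OYOY
After move 2 (U'): U=WOWO F=OYGG R=GGWR B=WRBB L=BBOY
After move 3 (F): F=GOGY U=WOYB R=WGOR D=WGYY L=BROR
After move 4 (F): F=GGYO U=WORR R=YGBR D=OWYY L=BWOG
Query 1: D[0] = O
Query 2: L[3] = G
Query 3: D[1] = W

Answer: O G W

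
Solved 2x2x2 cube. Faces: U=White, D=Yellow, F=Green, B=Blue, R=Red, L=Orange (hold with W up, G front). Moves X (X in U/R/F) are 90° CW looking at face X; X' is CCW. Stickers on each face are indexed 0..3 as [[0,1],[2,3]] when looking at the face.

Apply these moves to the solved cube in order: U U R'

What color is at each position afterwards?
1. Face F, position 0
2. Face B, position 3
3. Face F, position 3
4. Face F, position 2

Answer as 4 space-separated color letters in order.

Answer: B B W G

Derivation:
After move 1 (U): U=WWWW F=RRGG R=BBRR B=OOBB L=GGOO
After move 2 (U): U=WWWW F=BBGG R=OORR B=GGBB L=RROO
After move 3 (R'): R=OROR U=WBWG F=BWGW D=YBYG B=YGYB
Query 1: F[0] = B
Query 2: B[3] = B
Query 3: F[3] = W
Query 4: F[2] = G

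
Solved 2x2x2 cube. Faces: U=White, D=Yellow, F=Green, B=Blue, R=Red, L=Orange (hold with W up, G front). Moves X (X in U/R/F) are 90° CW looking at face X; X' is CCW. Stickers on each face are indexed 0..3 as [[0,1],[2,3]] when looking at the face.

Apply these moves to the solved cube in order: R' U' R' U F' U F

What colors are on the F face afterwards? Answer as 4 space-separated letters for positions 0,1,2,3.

After move 1 (R'): R=RRRR U=WBWB F=GWGW D=YGYG B=YBYB
After move 2 (U'): U=BBWW F=OOGW R=GWRR B=RRYB L=YBOO
After move 3 (R'): R=WRGR U=BYWR F=OBGW D=YOYW B=GRGB
After move 4 (U): U=WBRY F=WRGW R=GRGR B=YBGB L=OBOO
After move 5 (F'): F=RWWG U=WBGG R=ORYR D=BOYW L=OYOR
After move 6 (U): U=GWGB F=ORWG R=YBYR B=OYGB L=RWOR
After move 7 (F): F=WOGR U=GWRW R=GBBR D=YYYW L=RBOO
Query: F face = WOGR

Answer: W O G R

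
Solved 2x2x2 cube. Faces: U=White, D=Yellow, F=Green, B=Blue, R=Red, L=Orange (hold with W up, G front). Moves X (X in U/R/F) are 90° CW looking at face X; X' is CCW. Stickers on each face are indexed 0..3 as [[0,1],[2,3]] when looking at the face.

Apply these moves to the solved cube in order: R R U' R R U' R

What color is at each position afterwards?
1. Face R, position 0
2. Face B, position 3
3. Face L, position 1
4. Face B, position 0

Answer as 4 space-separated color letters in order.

Answer: B B R W

Derivation:
After move 1 (R): R=RRRR U=WGWG F=GYGY D=YBYB B=WBWB
After move 2 (R): R=RRRR U=WYWY F=GBGB D=YWYW B=GBGB
After move 3 (U'): U=YYWW F=OOGB R=GBRR B=RRGB L=GBOO
After move 4 (R): R=RGRB U=YOWB F=OWGW D=YGYR B=WRYB
After move 5 (R): R=RRBG U=YWWW F=OGGR D=YYYW B=BROB
After move 6 (U'): U=WWYW F=GBGR R=OGBG B=RROB L=BROO
After move 7 (R): R=BOGG U=WBYR F=GYGW D=YOYR B=WRWB
Query 1: R[0] = B
Query 2: B[3] = B
Query 3: L[1] = R
Query 4: B[0] = W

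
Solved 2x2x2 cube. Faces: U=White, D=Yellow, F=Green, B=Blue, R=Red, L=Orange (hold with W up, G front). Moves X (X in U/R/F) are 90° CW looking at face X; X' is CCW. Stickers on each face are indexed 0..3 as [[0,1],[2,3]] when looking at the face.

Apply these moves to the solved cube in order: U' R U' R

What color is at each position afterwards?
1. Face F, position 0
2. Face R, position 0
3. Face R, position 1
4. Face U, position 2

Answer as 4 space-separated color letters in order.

After move 1 (U'): U=WWWW F=OOGG R=GGRR B=RRBB L=BBOO
After move 2 (R): R=RGRG U=WOWG F=OYGY D=YBYR B=WRWB
After move 3 (U'): U=OGWW F=BBGY R=OYRG B=RGWB L=WROO
After move 4 (R): R=ROGY U=OBWY F=BBGR D=YWYR B=WGGB
Query 1: F[0] = B
Query 2: R[0] = R
Query 3: R[1] = O
Query 4: U[2] = W

Answer: B R O W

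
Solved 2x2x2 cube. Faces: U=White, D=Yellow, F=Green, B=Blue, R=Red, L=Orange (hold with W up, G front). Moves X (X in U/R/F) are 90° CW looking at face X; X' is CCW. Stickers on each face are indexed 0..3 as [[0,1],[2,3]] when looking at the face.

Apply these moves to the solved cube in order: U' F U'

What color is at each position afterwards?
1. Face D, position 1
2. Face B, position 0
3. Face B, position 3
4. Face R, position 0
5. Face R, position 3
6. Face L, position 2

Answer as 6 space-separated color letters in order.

Answer: G W B G R O

Derivation:
After move 1 (U'): U=WWWW F=OOGG R=GGRR B=RRBB L=BBOO
After move 2 (F): F=GOGO U=WWOB R=WGWR D=RGYY L=BYOY
After move 3 (U'): U=WBWO F=BYGO R=GOWR B=WGBB L=RROY
Query 1: D[1] = G
Query 2: B[0] = W
Query 3: B[3] = B
Query 4: R[0] = G
Query 5: R[3] = R
Query 6: L[2] = O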